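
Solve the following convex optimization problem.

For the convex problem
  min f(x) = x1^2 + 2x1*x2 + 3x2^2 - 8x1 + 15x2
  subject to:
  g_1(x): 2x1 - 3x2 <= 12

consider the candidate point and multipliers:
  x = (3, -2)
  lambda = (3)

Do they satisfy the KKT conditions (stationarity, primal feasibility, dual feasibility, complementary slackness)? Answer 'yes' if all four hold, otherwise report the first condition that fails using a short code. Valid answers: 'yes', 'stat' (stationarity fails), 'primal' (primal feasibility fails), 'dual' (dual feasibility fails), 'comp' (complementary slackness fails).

Gradient of f: grad f(x) = Q x + c = (-6, 9)
Constraint values g_i(x) = a_i^T x - b_i:
  g_1((3, -2)) = 0
Stationarity residual: grad f(x) + sum_i lambda_i a_i = (0, 0)
  -> stationarity OK
Primal feasibility (all g_i <= 0): OK
Dual feasibility (all lambda_i >= 0): OK
Complementary slackness (lambda_i * g_i(x) = 0 for all i): OK

Verdict: yes, KKT holds.

yes


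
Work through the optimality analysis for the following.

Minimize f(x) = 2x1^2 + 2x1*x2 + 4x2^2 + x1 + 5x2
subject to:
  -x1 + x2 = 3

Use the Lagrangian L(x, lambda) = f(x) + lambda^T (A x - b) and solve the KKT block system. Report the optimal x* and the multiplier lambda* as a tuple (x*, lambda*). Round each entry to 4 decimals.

Form the Lagrangian:
  L(x, lambda) = (1/2) x^T Q x + c^T x + lambda^T (A x - b)
Stationarity (grad_x L = 0): Q x + c + A^T lambda = 0.
Primal feasibility: A x = b.

This gives the KKT block system:
  [ Q   A^T ] [ x     ]   [-c ]
  [ A    0  ] [ lambda ] = [ b ]

Solving the linear system:
  x*      = (-2.25, 0.75)
  lambda* = (-6.5)
  f(x*)   = 10.5

x* = (-2.25, 0.75), lambda* = (-6.5)


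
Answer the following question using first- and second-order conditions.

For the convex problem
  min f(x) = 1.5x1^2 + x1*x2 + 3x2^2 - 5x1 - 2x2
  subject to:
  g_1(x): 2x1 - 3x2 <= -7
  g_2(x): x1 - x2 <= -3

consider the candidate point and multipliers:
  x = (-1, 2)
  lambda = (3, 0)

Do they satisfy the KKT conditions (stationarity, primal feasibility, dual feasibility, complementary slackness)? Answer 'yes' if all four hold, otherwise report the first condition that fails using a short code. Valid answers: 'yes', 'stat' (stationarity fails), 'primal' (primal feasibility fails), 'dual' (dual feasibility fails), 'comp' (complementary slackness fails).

Gradient of f: grad f(x) = Q x + c = (-6, 9)
Constraint values g_i(x) = a_i^T x - b_i:
  g_1((-1, 2)) = -1
  g_2((-1, 2)) = 0
Stationarity residual: grad f(x) + sum_i lambda_i a_i = (0, 0)
  -> stationarity OK
Primal feasibility (all g_i <= 0): OK
Dual feasibility (all lambda_i >= 0): OK
Complementary slackness (lambda_i * g_i(x) = 0 for all i): FAILS

Verdict: the first failing condition is complementary_slackness -> comp.

comp


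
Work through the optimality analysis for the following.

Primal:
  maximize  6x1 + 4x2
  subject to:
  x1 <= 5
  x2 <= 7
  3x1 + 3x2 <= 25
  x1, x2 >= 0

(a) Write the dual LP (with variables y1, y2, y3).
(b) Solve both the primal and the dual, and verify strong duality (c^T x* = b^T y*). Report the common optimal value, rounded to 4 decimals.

The standard primal-dual pair for 'max c^T x s.t. A x <= b, x >= 0' is:
  Dual:  min b^T y  s.t.  A^T y >= c,  y >= 0.

So the dual LP is:
  minimize  5y1 + 7y2 + 25y3
  subject to:
    y1 + 3y3 >= 6
    y2 + 3y3 >= 4
    y1, y2, y3 >= 0

Solving the primal: x* = (5, 3.3333).
  primal value c^T x* = 43.3333.
Solving the dual: y* = (2, 0, 1.3333).
  dual value b^T y* = 43.3333.
Strong duality: c^T x* = b^T y*. Confirmed.

43.3333


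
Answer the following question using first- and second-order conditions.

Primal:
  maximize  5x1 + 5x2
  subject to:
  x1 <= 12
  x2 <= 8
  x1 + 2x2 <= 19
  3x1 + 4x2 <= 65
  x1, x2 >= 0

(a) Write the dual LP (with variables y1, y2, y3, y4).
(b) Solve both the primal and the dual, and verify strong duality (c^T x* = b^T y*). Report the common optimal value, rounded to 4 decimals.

The standard primal-dual pair for 'max c^T x s.t. A x <= b, x >= 0' is:
  Dual:  min b^T y  s.t.  A^T y >= c,  y >= 0.

So the dual LP is:
  minimize  12y1 + 8y2 + 19y3 + 65y4
  subject to:
    y1 + y3 + 3y4 >= 5
    y2 + 2y3 + 4y4 >= 5
    y1, y2, y3, y4 >= 0

Solving the primal: x* = (12, 3.5).
  primal value c^T x* = 77.5.
Solving the dual: y* = (2.5, 0, 2.5, 0).
  dual value b^T y* = 77.5.
Strong duality: c^T x* = b^T y*. Confirmed.

77.5


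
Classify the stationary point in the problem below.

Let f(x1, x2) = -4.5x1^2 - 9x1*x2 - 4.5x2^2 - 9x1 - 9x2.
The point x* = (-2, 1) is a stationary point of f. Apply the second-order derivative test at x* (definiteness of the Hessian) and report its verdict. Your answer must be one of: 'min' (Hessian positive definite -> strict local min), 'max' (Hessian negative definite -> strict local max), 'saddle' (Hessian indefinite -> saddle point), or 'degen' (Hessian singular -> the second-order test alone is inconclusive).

Compute the Hessian H = grad^2 f:
  H = [[-9, -9], [-9, -9]]
Verify stationarity: grad f(x*) = H x* + g = (0, 0).
Eigenvalues of H: -18, 0.
H has a zero eigenvalue (singular; negative semidefinite but not definite), so H is neither positive definite, negative definite, nor indefinite. The second-order test alone is inconclusive -> degen.
(Indeed, f is constant along the null direction of H through x*, so x* is not a strict local extremum.)

degen


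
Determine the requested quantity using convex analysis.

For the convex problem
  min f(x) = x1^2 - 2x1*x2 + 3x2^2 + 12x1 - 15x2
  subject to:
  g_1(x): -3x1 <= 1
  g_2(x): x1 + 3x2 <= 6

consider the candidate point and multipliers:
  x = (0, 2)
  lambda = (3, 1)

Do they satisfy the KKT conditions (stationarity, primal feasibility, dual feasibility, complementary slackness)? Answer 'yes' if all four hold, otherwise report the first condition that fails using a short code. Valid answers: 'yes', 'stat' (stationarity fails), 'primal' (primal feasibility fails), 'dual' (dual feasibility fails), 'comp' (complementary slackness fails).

Gradient of f: grad f(x) = Q x + c = (8, -3)
Constraint values g_i(x) = a_i^T x - b_i:
  g_1((0, 2)) = -1
  g_2((0, 2)) = 0
Stationarity residual: grad f(x) + sum_i lambda_i a_i = (0, 0)
  -> stationarity OK
Primal feasibility (all g_i <= 0): OK
Dual feasibility (all lambda_i >= 0): OK
Complementary slackness (lambda_i * g_i(x) = 0 for all i): FAILS

Verdict: the first failing condition is complementary_slackness -> comp.

comp


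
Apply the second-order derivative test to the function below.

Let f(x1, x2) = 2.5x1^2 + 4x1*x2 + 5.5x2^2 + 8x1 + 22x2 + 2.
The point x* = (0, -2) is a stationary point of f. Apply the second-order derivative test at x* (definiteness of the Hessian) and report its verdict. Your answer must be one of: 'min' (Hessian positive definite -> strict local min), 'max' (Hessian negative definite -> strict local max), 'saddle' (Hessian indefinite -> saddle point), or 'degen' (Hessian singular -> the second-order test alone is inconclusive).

Compute the Hessian H = grad^2 f:
  H = [[5, 4], [4, 11]]
Verify stationarity: grad f(x*) = H x* + g = (0, 0).
Eigenvalues of H: 3, 13.
Both eigenvalues > 0, so H is positive definite -> x* is a strict local min.

min


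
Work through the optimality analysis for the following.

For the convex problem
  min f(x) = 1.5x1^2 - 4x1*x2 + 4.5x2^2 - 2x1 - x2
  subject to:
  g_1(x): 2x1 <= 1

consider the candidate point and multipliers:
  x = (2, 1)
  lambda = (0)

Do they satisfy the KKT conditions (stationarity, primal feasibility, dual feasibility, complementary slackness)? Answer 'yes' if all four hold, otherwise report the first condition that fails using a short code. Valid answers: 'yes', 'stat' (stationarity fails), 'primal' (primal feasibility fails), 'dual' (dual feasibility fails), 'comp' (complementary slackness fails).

Gradient of f: grad f(x) = Q x + c = (0, 0)
Constraint values g_i(x) = a_i^T x - b_i:
  g_1((2, 1)) = 3
Stationarity residual: grad f(x) + sum_i lambda_i a_i = (0, 0)
  -> stationarity OK
Primal feasibility (all g_i <= 0): FAILS
Dual feasibility (all lambda_i >= 0): OK
Complementary slackness (lambda_i * g_i(x) = 0 for all i): OK

Verdict: the first failing condition is primal_feasibility -> primal.

primal


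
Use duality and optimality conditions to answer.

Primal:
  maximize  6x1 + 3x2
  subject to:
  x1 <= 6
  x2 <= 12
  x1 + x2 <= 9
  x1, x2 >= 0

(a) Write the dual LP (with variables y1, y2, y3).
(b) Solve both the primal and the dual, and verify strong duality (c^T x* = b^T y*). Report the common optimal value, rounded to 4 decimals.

The standard primal-dual pair for 'max c^T x s.t. A x <= b, x >= 0' is:
  Dual:  min b^T y  s.t.  A^T y >= c,  y >= 0.

So the dual LP is:
  minimize  6y1 + 12y2 + 9y3
  subject to:
    y1 + y3 >= 6
    y2 + y3 >= 3
    y1, y2, y3 >= 0

Solving the primal: x* = (6, 3).
  primal value c^T x* = 45.
Solving the dual: y* = (3, 0, 3).
  dual value b^T y* = 45.
Strong duality: c^T x* = b^T y*. Confirmed.

45


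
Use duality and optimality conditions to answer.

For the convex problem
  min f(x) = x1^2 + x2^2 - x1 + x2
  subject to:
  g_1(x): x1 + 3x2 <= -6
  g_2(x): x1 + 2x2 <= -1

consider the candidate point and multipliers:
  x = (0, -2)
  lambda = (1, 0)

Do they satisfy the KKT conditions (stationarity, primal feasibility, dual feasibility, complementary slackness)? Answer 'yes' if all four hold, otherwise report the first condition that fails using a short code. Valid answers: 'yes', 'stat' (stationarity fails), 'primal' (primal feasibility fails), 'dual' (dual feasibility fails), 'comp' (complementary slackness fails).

Gradient of f: grad f(x) = Q x + c = (-1, -3)
Constraint values g_i(x) = a_i^T x - b_i:
  g_1((0, -2)) = 0
  g_2((0, -2)) = -3
Stationarity residual: grad f(x) + sum_i lambda_i a_i = (0, 0)
  -> stationarity OK
Primal feasibility (all g_i <= 0): OK
Dual feasibility (all lambda_i >= 0): OK
Complementary slackness (lambda_i * g_i(x) = 0 for all i): OK

Verdict: yes, KKT holds.

yes


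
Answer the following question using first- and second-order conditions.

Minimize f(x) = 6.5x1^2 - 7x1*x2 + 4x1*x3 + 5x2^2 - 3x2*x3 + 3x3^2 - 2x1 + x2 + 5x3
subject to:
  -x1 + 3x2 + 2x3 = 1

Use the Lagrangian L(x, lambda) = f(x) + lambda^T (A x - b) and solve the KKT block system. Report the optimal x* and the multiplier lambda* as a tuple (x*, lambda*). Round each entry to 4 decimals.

Form the Lagrangian:
  L(x, lambda) = (1/2) x^T Q x + c^T x + lambda^T (A x - b)
Stationarity (grad_x L = 0): Q x + c + A^T lambda = 0.
Primal feasibility: A x = b.

This gives the KKT block system:
  [ Q   A^T ] [ x     ]   [-c ]
  [ A    0  ] [ lambda ] = [ b ]

Solving the linear system:
  x*      = (0.4475, 0.6462, -0.2456)
  lambda* = (-1.6889)
  f(x*)   = 0.1061

x* = (0.4475, 0.6462, -0.2456), lambda* = (-1.6889)


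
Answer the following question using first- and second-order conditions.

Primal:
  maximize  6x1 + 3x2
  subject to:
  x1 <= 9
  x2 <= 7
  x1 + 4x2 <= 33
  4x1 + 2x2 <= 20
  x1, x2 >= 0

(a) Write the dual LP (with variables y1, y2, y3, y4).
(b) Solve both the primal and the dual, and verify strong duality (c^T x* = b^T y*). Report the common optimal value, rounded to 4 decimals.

The standard primal-dual pair for 'max c^T x s.t. A x <= b, x >= 0' is:
  Dual:  min b^T y  s.t.  A^T y >= c,  y >= 0.

So the dual LP is:
  minimize  9y1 + 7y2 + 33y3 + 20y4
  subject to:
    y1 + y3 + 4y4 >= 6
    y2 + 4y3 + 2y4 >= 3
    y1, y2, y3, y4 >= 0

Solving the primal: x* = (5, 0).
  primal value c^T x* = 30.
Solving the dual: y* = (0, 0, 0, 1.5).
  dual value b^T y* = 30.
Strong duality: c^T x* = b^T y*. Confirmed.

30


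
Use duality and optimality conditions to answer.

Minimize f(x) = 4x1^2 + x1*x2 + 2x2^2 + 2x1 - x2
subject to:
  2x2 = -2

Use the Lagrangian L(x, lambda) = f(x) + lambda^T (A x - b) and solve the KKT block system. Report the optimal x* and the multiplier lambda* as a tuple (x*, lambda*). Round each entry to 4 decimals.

Form the Lagrangian:
  L(x, lambda) = (1/2) x^T Q x + c^T x + lambda^T (A x - b)
Stationarity (grad_x L = 0): Q x + c + A^T lambda = 0.
Primal feasibility: A x = b.

This gives the KKT block system:
  [ Q   A^T ] [ x     ]   [-c ]
  [ A    0  ] [ lambda ] = [ b ]

Solving the linear system:
  x*      = (-0.125, -1)
  lambda* = (2.5625)
  f(x*)   = 2.9375

x* = (-0.125, -1), lambda* = (2.5625)


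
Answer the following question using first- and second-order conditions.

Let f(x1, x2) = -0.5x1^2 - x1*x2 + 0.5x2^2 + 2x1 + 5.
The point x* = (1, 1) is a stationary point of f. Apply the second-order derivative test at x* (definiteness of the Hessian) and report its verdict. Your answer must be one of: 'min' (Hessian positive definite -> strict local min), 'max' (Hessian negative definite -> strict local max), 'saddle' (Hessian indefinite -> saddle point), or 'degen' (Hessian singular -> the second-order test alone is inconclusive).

Compute the Hessian H = grad^2 f:
  H = [[-1, -1], [-1, 1]]
Verify stationarity: grad f(x*) = H x* + g = (0, 0).
Eigenvalues of H: -1.4142, 1.4142.
Eigenvalues have mixed signs, so H is indefinite -> x* is a saddle point.

saddle


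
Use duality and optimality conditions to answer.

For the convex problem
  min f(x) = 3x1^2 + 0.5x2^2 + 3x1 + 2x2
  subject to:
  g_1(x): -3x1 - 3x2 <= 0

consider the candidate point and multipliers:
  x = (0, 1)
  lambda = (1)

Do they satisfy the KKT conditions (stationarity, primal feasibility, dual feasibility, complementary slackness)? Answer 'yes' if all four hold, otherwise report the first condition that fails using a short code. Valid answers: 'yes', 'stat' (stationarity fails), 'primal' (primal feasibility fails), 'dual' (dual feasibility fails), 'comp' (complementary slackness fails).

Gradient of f: grad f(x) = Q x + c = (3, 3)
Constraint values g_i(x) = a_i^T x - b_i:
  g_1((0, 1)) = -3
Stationarity residual: grad f(x) + sum_i lambda_i a_i = (0, 0)
  -> stationarity OK
Primal feasibility (all g_i <= 0): OK
Dual feasibility (all lambda_i >= 0): OK
Complementary slackness (lambda_i * g_i(x) = 0 for all i): FAILS

Verdict: the first failing condition is complementary_slackness -> comp.

comp


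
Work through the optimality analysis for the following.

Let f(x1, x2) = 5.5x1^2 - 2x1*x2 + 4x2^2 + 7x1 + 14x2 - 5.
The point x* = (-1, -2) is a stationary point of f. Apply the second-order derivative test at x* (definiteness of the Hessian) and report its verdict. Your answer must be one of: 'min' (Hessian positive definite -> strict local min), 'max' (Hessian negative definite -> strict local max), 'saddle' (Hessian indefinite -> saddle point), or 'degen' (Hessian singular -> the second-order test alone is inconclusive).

Compute the Hessian H = grad^2 f:
  H = [[11, -2], [-2, 8]]
Verify stationarity: grad f(x*) = H x* + g = (0, 0).
Eigenvalues of H: 7, 12.
Both eigenvalues > 0, so H is positive definite -> x* is a strict local min.

min


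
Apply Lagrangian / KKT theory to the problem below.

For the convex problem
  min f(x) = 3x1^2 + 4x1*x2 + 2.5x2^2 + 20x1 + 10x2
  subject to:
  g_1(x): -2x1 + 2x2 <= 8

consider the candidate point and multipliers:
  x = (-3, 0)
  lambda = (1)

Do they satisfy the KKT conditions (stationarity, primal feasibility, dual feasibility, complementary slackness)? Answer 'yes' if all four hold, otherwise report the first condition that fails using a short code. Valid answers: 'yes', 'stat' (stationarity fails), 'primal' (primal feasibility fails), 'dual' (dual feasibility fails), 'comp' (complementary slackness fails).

Gradient of f: grad f(x) = Q x + c = (2, -2)
Constraint values g_i(x) = a_i^T x - b_i:
  g_1((-3, 0)) = -2
Stationarity residual: grad f(x) + sum_i lambda_i a_i = (0, 0)
  -> stationarity OK
Primal feasibility (all g_i <= 0): OK
Dual feasibility (all lambda_i >= 0): OK
Complementary slackness (lambda_i * g_i(x) = 0 for all i): FAILS

Verdict: the first failing condition is complementary_slackness -> comp.

comp


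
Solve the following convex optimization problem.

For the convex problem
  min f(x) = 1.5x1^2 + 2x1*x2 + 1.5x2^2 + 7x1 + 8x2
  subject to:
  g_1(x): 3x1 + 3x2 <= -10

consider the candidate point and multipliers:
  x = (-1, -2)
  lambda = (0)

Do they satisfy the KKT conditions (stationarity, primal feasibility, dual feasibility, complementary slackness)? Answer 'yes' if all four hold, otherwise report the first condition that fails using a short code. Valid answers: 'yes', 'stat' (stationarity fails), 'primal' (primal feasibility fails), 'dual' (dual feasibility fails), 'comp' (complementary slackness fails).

Gradient of f: grad f(x) = Q x + c = (0, 0)
Constraint values g_i(x) = a_i^T x - b_i:
  g_1((-1, -2)) = 1
Stationarity residual: grad f(x) + sum_i lambda_i a_i = (0, 0)
  -> stationarity OK
Primal feasibility (all g_i <= 0): FAILS
Dual feasibility (all lambda_i >= 0): OK
Complementary slackness (lambda_i * g_i(x) = 0 for all i): OK

Verdict: the first failing condition is primal_feasibility -> primal.

primal


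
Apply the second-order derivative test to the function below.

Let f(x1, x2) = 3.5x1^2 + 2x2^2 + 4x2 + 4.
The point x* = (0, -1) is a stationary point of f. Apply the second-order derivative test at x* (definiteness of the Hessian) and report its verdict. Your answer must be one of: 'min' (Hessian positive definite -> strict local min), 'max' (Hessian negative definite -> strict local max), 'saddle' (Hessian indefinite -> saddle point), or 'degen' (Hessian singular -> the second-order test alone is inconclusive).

Compute the Hessian H = grad^2 f:
  H = [[7, 0], [0, 4]]
Verify stationarity: grad f(x*) = H x* + g = (0, 0).
Eigenvalues of H: 4, 7.
Both eigenvalues > 0, so H is positive definite -> x* is a strict local min.

min


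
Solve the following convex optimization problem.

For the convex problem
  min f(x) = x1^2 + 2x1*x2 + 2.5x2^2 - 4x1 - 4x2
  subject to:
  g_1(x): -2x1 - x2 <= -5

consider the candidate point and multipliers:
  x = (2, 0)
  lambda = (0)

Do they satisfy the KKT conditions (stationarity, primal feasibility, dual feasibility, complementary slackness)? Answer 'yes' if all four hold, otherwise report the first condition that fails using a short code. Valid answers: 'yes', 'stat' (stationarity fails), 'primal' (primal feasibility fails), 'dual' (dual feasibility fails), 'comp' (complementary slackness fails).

Gradient of f: grad f(x) = Q x + c = (0, 0)
Constraint values g_i(x) = a_i^T x - b_i:
  g_1((2, 0)) = 1
Stationarity residual: grad f(x) + sum_i lambda_i a_i = (0, 0)
  -> stationarity OK
Primal feasibility (all g_i <= 0): FAILS
Dual feasibility (all lambda_i >= 0): OK
Complementary slackness (lambda_i * g_i(x) = 0 for all i): OK

Verdict: the first failing condition is primal_feasibility -> primal.

primal


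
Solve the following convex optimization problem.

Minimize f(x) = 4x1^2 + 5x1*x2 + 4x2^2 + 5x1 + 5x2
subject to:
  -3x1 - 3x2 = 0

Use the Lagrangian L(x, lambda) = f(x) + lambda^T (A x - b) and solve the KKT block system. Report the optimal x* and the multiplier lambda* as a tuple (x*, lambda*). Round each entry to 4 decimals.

Form the Lagrangian:
  L(x, lambda) = (1/2) x^T Q x + c^T x + lambda^T (A x - b)
Stationarity (grad_x L = 0): Q x + c + A^T lambda = 0.
Primal feasibility: A x = b.

This gives the KKT block system:
  [ Q   A^T ] [ x     ]   [-c ]
  [ A    0  ] [ lambda ] = [ b ]

Solving the linear system:
  x*      = (0, 0)
  lambda* = (1.6667)
  f(x*)   = 0

x* = (0, 0), lambda* = (1.6667)


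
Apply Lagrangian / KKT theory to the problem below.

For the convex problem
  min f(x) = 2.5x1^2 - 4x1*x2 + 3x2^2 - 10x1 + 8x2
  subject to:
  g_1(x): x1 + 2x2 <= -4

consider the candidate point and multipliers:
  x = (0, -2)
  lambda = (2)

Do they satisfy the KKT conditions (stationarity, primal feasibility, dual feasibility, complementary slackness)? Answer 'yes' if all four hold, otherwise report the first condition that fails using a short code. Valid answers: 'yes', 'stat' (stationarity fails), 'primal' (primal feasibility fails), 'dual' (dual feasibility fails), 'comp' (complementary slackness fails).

Gradient of f: grad f(x) = Q x + c = (-2, -4)
Constraint values g_i(x) = a_i^T x - b_i:
  g_1((0, -2)) = 0
Stationarity residual: grad f(x) + sum_i lambda_i a_i = (0, 0)
  -> stationarity OK
Primal feasibility (all g_i <= 0): OK
Dual feasibility (all lambda_i >= 0): OK
Complementary slackness (lambda_i * g_i(x) = 0 for all i): OK

Verdict: yes, KKT holds.

yes


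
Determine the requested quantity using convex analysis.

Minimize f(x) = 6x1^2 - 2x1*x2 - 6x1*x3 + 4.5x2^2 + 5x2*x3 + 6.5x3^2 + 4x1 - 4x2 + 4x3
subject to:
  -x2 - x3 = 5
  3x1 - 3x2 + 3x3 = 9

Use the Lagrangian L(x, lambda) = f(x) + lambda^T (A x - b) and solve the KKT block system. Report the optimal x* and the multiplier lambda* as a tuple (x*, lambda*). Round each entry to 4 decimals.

Form the Lagrangian:
  L(x, lambda) = (1/2) x^T Q x + c^T x + lambda^T (A x - b)
Stationarity (grad_x L = 0): Q x + c + A^T lambda = 0.
Primal feasibility: A x = b.

This gives the KKT block system:
  [ Q   A^T ] [ x     ]   [-c ]
  [ A    0  ] [ lambda ] = [ b ]

Solving the linear system:
  x*      = (-0.5263, -4.2632, -0.7368)
  lambda* = (-34.3684, -3.5439)
  f(x*)   = 107.8684

x* = (-0.5263, -4.2632, -0.7368), lambda* = (-34.3684, -3.5439)


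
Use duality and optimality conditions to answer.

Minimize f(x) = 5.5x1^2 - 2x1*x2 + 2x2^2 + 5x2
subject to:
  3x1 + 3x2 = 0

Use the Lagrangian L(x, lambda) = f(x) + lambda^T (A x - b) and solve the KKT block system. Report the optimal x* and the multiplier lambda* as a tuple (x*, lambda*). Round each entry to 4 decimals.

Form the Lagrangian:
  L(x, lambda) = (1/2) x^T Q x + c^T x + lambda^T (A x - b)
Stationarity (grad_x L = 0): Q x + c + A^T lambda = 0.
Primal feasibility: A x = b.

This gives the KKT block system:
  [ Q   A^T ] [ x     ]   [-c ]
  [ A    0  ] [ lambda ] = [ b ]

Solving the linear system:
  x*      = (0.2632, -0.2632)
  lambda* = (-1.1404)
  f(x*)   = -0.6579

x* = (0.2632, -0.2632), lambda* = (-1.1404)


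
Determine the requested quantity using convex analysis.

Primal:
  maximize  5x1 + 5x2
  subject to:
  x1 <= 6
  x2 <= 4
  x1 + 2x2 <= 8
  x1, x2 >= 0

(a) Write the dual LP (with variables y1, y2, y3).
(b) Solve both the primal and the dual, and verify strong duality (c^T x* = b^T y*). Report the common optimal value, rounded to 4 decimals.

The standard primal-dual pair for 'max c^T x s.t. A x <= b, x >= 0' is:
  Dual:  min b^T y  s.t.  A^T y >= c,  y >= 0.

So the dual LP is:
  minimize  6y1 + 4y2 + 8y3
  subject to:
    y1 + y3 >= 5
    y2 + 2y3 >= 5
    y1, y2, y3 >= 0

Solving the primal: x* = (6, 1).
  primal value c^T x* = 35.
Solving the dual: y* = (2.5, 0, 2.5).
  dual value b^T y* = 35.
Strong duality: c^T x* = b^T y*. Confirmed.

35


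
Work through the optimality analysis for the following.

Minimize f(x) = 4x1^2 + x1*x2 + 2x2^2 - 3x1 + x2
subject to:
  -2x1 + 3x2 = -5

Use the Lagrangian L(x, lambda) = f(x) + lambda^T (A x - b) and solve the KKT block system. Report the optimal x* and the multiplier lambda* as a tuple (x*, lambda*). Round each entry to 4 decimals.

Form the Lagrangian:
  L(x, lambda) = (1/2) x^T Q x + c^T x + lambda^T (A x - b)
Stationarity (grad_x L = 0): Q x + c + A^T lambda = 0.
Primal feasibility: A x = b.

This gives the KKT block system:
  [ Q   A^T ] [ x     ]   [-c ]
  [ A    0  ] [ lambda ] = [ b ]

Solving the linear system:
  x*      = (0.76, -1.16)
  lambda* = (0.96)
  f(x*)   = 0.68

x* = (0.76, -1.16), lambda* = (0.96)


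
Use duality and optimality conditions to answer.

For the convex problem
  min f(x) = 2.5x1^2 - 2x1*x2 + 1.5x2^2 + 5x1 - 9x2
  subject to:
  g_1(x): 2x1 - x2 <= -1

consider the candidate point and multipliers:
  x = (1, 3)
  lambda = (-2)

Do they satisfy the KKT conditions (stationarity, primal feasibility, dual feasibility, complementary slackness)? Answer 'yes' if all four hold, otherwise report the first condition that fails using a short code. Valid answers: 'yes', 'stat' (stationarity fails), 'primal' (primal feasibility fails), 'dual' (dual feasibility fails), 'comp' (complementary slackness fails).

Gradient of f: grad f(x) = Q x + c = (4, -2)
Constraint values g_i(x) = a_i^T x - b_i:
  g_1((1, 3)) = 0
Stationarity residual: grad f(x) + sum_i lambda_i a_i = (0, 0)
  -> stationarity OK
Primal feasibility (all g_i <= 0): OK
Dual feasibility (all lambda_i >= 0): FAILS
Complementary slackness (lambda_i * g_i(x) = 0 for all i): OK

Verdict: the first failing condition is dual_feasibility -> dual.

dual


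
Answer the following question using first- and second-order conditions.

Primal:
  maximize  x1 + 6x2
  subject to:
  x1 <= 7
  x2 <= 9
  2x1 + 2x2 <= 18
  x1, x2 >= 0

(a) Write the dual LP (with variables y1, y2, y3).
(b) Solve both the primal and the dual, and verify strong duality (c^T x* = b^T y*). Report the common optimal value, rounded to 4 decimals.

The standard primal-dual pair for 'max c^T x s.t. A x <= b, x >= 0' is:
  Dual:  min b^T y  s.t.  A^T y >= c,  y >= 0.

So the dual LP is:
  minimize  7y1 + 9y2 + 18y3
  subject to:
    y1 + 2y3 >= 1
    y2 + 2y3 >= 6
    y1, y2, y3 >= 0

Solving the primal: x* = (0, 9).
  primal value c^T x* = 54.
Solving the dual: y* = (0, 0, 3).
  dual value b^T y* = 54.
Strong duality: c^T x* = b^T y*. Confirmed.

54


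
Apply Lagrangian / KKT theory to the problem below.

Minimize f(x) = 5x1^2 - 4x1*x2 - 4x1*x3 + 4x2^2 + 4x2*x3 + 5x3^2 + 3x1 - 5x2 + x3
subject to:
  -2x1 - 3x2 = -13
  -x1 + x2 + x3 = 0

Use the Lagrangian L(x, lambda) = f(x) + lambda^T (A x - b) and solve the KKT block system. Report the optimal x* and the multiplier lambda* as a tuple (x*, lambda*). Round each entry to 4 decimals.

Form the Lagrangian:
  L(x, lambda) = (1/2) x^T Q x + c^T x + lambda^T (A x - b)
Stationarity (grad_x L = 0): Q x + c + A^T lambda = 0.
Primal feasibility: A x = b.

This gives the KKT block system:
  [ Q   A^T ] [ x     ]   [-c ]
  [ A    0  ] [ lambda ] = [ b ]

Solving the linear system:
  x*      = (1.9182, 3.0545, -1.1364)
  lambda* = (4.3455, 5.8182)
  f(x*)   = 22.9182

x* = (1.9182, 3.0545, -1.1364), lambda* = (4.3455, 5.8182)


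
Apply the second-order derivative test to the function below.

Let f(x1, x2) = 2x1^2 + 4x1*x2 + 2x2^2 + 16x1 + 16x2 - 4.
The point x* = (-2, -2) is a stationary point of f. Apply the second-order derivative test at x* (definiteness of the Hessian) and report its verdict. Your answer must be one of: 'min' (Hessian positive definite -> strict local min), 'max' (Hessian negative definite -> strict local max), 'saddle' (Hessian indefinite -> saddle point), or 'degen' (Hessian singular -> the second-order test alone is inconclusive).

Compute the Hessian H = grad^2 f:
  H = [[4, 4], [4, 4]]
Verify stationarity: grad f(x*) = H x* + g = (0, 0).
Eigenvalues of H: 0, 8.
H has a zero eigenvalue (singular; positive semidefinite but not definite), so H is neither positive definite, negative definite, nor indefinite. The second-order test alone is inconclusive -> degen.
(Indeed, f is constant along the null direction of H through x*, so x* is not a strict local extremum.)

degen


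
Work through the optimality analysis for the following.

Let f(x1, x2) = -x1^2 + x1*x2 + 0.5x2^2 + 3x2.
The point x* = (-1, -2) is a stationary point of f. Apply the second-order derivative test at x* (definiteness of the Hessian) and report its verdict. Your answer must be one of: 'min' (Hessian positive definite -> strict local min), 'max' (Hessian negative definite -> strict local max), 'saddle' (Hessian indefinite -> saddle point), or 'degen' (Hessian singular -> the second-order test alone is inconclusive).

Compute the Hessian H = grad^2 f:
  H = [[-2, 1], [1, 1]]
Verify stationarity: grad f(x*) = H x* + g = (0, 0).
Eigenvalues of H: -2.3028, 1.3028.
Eigenvalues have mixed signs, so H is indefinite -> x* is a saddle point.

saddle


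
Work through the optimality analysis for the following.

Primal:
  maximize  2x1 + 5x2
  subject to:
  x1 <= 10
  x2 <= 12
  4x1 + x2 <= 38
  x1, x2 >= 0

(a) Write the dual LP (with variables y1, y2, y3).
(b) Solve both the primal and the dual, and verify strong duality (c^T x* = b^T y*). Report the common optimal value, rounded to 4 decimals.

The standard primal-dual pair for 'max c^T x s.t. A x <= b, x >= 0' is:
  Dual:  min b^T y  s.t.  A^T y >= c,  y >= 0.

So the dual LP is:
  minimize  10y1 + 12y2 + 38y3
  subject to:
    y1 + 4y3 >= 2
    y2 + y3 >= 5
    y1, y2, y3 >= 0

Solving the primal: x* = (6.5, 12).
  primal value c^T x* = 73.
Solving the dual: y* = (0, 4.5, 0.5).
  dual value b^T y* = 73.
Strong duality: c^T x* = b^T y*. Confirmed.

73


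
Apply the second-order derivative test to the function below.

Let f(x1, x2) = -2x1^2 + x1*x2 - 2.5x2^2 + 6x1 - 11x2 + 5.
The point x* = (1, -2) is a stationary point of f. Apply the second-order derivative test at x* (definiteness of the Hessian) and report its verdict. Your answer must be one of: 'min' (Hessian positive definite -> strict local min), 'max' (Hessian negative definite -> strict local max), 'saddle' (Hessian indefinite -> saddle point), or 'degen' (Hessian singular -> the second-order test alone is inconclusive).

Compute the Hessian H = grad^2 f:
  H = [[-4, 1], [1, -5]]
Verify stationarity: grad f(x*) = H x* + g = (0, 0).
Eigenvalues of H: -5.618, -3.382.
Both eigenvalues < 0, so H is negative definite -> x* is a strict local max.

max


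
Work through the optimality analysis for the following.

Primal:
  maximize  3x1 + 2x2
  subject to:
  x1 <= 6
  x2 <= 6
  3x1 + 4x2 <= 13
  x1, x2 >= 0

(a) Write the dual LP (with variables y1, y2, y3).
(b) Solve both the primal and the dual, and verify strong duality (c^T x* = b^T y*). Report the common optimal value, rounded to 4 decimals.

The standard primal-dual pair for 'max c^T x s.t. A x <= b, x >= 0' is:
  Dual:  min b^T y  s.t.  A^T y >= c,  y >= 0.

So the dual LP is:
  minimize  6y1 + 6y2 + 13y3
  subject to:
    y1 + 3y3 >= 3
    y2 + 4y3 >= 2
    y1, y2, y3 >= 0

Solving the primal: x* = (4.3333, 0).
  primal value c^T x* = 13.
Solving the dual: y* = (0, 0, 1).
  dual value b^T y* = 13.
Strong duality: c^T x* = b^T y*. Confirmed.

13


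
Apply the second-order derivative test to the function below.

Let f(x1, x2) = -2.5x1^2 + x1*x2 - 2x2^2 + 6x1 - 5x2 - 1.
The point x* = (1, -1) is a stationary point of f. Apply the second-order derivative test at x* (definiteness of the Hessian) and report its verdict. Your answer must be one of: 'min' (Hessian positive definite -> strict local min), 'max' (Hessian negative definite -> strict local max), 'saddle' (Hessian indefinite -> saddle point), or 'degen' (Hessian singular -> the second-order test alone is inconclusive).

Compute the Hessian H = grad^2 f:
  H = [[-5, 1], [1, -4]]
Verify stationarity: grad f(x*) = H x* + g = (0, 0).
Eigenvalues of H: -5.618, -3.382.
Both eigenvalues < 0, so H is negative definite -> x* is a strict local max.

max


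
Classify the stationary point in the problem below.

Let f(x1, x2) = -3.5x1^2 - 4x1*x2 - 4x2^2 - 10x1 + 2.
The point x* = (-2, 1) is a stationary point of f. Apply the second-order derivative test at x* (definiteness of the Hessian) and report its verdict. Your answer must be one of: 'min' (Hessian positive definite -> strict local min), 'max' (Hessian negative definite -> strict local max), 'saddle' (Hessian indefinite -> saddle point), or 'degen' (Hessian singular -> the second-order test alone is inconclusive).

Compute the Hessian H = grad^2 f:
  H = [[-7, -4], [-4, -8]]
Verify stationarity: grad f(x*) = H x* + g = (0, 0).
Eigenvalues of H: -11.5311, -3.4689.
Both eigenvalues < 0, so H is negative definite -> x* is a strict local max.

max


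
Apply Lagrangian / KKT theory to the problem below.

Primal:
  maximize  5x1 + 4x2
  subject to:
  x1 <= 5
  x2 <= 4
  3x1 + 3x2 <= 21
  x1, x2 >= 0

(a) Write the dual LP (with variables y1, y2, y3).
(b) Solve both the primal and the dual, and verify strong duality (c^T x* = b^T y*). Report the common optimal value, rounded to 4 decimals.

The standard primal-dual pair for 'max c^T x s.t. A x <= b, x >= 0' is:
  Dual:  min b^T y  s.t.  A^T y >= c,  y >= 0.

So the dual LP is:
  minimize  5y1 + 4y2 + 21y3
  subject to:
    y1 + 3y3 >= 5
    y2 + 3y3 >= 4
    y1, y2, y3 >= 0

Solving the primal: x* = (5, 2).
  primal value c^T x* = 33.
Solving the dual: y* = (1, 0, 1.3333).
  dual value b^T y* = 33.
Strong duality: c^T x* = b^T y*. Confirmed.

33


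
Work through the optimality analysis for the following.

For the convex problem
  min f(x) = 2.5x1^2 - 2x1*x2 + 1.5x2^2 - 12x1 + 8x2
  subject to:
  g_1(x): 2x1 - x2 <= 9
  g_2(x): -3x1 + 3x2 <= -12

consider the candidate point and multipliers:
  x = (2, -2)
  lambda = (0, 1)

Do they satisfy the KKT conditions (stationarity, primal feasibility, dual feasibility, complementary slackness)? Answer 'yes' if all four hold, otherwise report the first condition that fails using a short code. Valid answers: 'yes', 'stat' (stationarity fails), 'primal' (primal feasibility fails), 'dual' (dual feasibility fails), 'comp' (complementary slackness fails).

Gradient of f: grad f(x) = Q x + c = (2, -2)
Constraint values g_i(x) = a_i^T x - b_i:
  g_1((2, -2)) = -3
  g_2((2, -2)) = 0
Stationarity residual: grad f(x) + sum_i lambda_i a_i = (-1, 1)
  -> stationarity FAILS
Primal feasibility (all g_i <= 0): OK
Dual feasibility (all lambda_i >= 0): OK
Complementary slackness (lambda_i * g_i(x) = 0 for all i): OK

Verdict: the first failing condition is stationarity -> stat.

stat


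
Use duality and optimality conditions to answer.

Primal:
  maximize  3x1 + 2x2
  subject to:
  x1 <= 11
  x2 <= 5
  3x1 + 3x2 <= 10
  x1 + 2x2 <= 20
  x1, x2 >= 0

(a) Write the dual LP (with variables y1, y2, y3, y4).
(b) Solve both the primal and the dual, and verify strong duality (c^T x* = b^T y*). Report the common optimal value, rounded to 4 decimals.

The standard primal-dual pair for 'max c^T x s.t. A x <= b, x >= 0' is:
  Dual:  min b^T y  s.t.  A^T y >= c,  y >= 0.

So the dual LP is:
  minimize  11y1 + 5y2 + 10y3 + 20y4
  subject to:
    y1 + 3y3 + y4 >= 3
    y2 + 3y3 + 2y4 >= 2
    y1, y2, y3, y4 >= 0

Solving the primal: x* = (3.3333, 0).
  primal value c^T x* = 10.
Solving the dual: y* = (0, 0, 1, 0).
  dual value b^T y* = 10.
Strong duality: c^T x* = b^T y*. Confirmed.

10


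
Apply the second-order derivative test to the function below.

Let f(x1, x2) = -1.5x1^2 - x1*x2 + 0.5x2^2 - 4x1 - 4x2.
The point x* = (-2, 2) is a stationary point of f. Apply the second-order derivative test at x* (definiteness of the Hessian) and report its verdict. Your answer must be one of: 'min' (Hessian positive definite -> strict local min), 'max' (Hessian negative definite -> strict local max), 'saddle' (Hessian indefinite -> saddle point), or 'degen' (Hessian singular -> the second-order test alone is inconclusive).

Compute the Hessian H = grad^2 f:
  H = [[-3, -1], [-1, 1]]
Verify stationarity: grad f(x*) = H x* + g = (0, 0).
Eigenvalues of H: -3.2361, 1.2361.
Eigenvalues have mixed signs, so H is indefinite -> x* is a saddle point.

saddle


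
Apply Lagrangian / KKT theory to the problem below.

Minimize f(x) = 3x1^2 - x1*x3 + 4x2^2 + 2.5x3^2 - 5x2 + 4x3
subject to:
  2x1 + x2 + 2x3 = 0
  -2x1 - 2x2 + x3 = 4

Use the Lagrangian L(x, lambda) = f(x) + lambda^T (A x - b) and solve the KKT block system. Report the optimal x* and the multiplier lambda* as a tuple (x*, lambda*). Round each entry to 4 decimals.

Form the Lagrangian:
  L(x, lambda) = (1/2) x^T Q x + c^T x + lambda^T (A x - b)
Stationarity (grad_x L = 0): Q x + c + A^T lambda = 0.
Primal feasibility: A x = b.

This gives the KKT block system:
  [ Q   A^T ] [ x     ]   [-c ]
  [ A    0  ] [ lambda ] = [ b ]

Solving the linear system:
  x*      = (-0.9079, -0.5105, 1.1632)
  lambda* = (-2.4728, -5.7782)
  f(x*)   = 15.159

x* = (-0.9079, -0.5105, 1.1632), lambda* = (-2.4728, -5.7782)


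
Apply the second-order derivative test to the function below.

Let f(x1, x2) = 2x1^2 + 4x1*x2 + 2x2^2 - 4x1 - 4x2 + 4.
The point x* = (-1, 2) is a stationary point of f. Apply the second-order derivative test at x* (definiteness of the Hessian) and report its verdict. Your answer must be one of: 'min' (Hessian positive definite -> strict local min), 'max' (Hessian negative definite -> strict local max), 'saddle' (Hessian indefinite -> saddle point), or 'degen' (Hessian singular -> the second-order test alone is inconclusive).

Compute the Hessian H = grad^2 f:
  H = [[4, 4], [4, 4]]
Verify stationarity: grad f(x*) = H x* + g = (0, 0).
Eigenvalues of H: 0, 8.
H has a zero eigenvalue (singular; positive semidefinite but not definite), so H is neither positive definite, negative definite, nor indefinite. The second-order test alone is inconclusive -> degen.
(Indeed, f is constant along the null direction of H through x*, so x* is not a strict local extremum.)

degen


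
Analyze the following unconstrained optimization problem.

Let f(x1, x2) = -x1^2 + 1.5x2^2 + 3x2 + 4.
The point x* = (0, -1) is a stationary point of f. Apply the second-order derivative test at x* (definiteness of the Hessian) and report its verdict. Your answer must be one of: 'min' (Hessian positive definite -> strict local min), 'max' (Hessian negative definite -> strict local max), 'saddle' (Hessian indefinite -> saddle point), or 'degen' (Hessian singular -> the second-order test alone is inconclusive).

Compute the Hessian H = grad^2 f:
  H = [[-2, 0], [0, 3]]
Verify stationarity: grad f(x*) = H x* + g = (0, 0).
Eigenvalues of H: -2, 3.
Eigenvalues have mixed signs, so H is indefinite -> x* is a saddle point.

saddle


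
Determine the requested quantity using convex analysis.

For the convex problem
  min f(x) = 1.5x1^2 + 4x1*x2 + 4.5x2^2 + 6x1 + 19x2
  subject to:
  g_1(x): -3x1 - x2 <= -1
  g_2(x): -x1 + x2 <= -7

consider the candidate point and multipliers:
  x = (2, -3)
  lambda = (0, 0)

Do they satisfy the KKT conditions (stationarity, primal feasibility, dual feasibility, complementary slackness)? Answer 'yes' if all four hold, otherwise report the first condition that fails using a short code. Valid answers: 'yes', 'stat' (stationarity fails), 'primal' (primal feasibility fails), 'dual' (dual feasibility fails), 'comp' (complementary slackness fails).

Gradient of f: grad f(x) = Q x + c = (0, 0)
Constraint values g_i(x) = a_i^T x - b_i:
  g_1((2, -3)) = -2
  g_2((2, -3)) = 2
Stationarity residual: grad f(x) + sum_i lambda_i a_i = (0, 0)
  -> stationarity OK
Primal feasibility (all g_i <= 0): FAILS
Dual feasibility (all lambda_i >= 0): OK
Complementary slackness (lambda_i * g_i(x) = 0 for all i): OK

Verdict: the first failing condition is primal_feasibility -> primal.

primal


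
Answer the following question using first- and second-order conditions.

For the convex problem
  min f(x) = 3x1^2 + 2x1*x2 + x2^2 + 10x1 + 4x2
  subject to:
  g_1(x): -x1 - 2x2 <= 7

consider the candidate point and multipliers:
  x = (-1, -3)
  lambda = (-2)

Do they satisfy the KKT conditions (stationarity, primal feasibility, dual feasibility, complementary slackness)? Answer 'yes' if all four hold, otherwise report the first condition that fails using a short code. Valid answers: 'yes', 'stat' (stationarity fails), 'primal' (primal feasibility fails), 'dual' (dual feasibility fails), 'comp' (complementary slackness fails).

Gradient of f: grad f(x) = Q x + c = (-2, -4)
Constraint values g_i(x) = a_i^T x - b_i:
  g_1((-1, -3)) = 0
Stationarity residual: grad f(x) + sum_i lambda_i a_i = (0, 0)
  -> stationarity OK
Primal feasibility (all g_i <= 0): OK
Dual feasibility (all lambda_i >= 0): FAILS
Complementary slackness (lambda_i * g_i(x) = 0 for all i): OK

Verdict: the first failing condition is dual_feasibility -> dual.

dual


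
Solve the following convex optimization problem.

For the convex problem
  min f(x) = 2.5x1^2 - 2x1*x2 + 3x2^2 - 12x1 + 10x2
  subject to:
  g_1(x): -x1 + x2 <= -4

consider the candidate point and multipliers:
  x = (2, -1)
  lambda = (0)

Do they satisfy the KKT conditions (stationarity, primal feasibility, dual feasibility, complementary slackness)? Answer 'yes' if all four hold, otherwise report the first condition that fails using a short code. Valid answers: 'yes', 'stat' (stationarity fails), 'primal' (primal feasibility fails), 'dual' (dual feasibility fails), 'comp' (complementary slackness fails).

Gradient of f: grad f(x) = Q x + c = (0, 0)
Constraint values g_i(x) = a_i^T x - b_i:
  g_1((2, -1)) = 1
Stationarity residual: grad f(x) + sum_i lambda_i a_i = (0, 0)
  -> stationarity OK
Primal feasibility (all g_i <= 0): FAILS
Dual feasibility (all lambda_i >= 0): OK
Complementary slackness (lambda_i * g_i(x) = 0 for all i): OK

Verdict: the first failing condition is primal_feasibility -> primal.

primal
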